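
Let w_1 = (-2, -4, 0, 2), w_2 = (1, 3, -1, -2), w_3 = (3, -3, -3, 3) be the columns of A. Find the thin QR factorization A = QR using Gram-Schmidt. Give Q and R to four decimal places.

w_1 = (-2, -4, 0, 2); ‖w_1‖ = 4.8990, so q_1 = (-0.4082, -0.8165, 0.0000, 0.4082).
q_1·w_2 = (-0.4082)·1 + (-0.8165)·3 + 0.0000·(-1) + 0.4082·(-2) = -3.6742.
u_2 = w_2 + 3.6742·q_1 = (-0.5000, 0.0000, -1.0000, -0.5000).
‖u_2‖ = 1.2247, so q_2 = (-0.4082, 0.0000, -0.8165, -0.4082).
q_1·w_3 = (-0.4082)·3 + (-0.8165)·(-3) + 0.0000·(-3) + 0.4082·3 = 2.4495; q_2·w_3 = (-0.4082)·3 + (0.0000)·(-3) + (-0.8165)·(-3) + (-0.4082)·3 = 0.0000.
u_3 = w_3 − 2.4495·q_1 − 0.0000·q_2 = (4.0000, -1.0000, -3.0000, 2.0000).
‖u_3‖ = 5.4772, so q_3 = (0.7303, -0.1826, -0.5477, 0.3651).

Q = [[-0.4082, -0.4082, 0.7303], [-0.8165, 0.0000, -0.1826], [0.0000, -0.8165, -0.5477], [0.4082, -0.4082, 0.3651]], R = [[4.8990, -3.6742, 2.4495], [0.0000, 1.2247, 0.0000], [0.0000, 0.0000, 5.4772]]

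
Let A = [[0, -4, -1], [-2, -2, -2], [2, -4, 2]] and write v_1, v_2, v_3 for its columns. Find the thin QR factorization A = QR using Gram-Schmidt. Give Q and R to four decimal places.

Q = [[0.0000, -0.6860, -0.7276], [-0.7071, -0.5145, 0.4851], [0.7071, -0.5145, 0.4851]], R = [[2.8284, -1.4142, 2.8284], [0.0000, 5.8310, 0.6860], [0.0000, 0.0000, 0.7276]]

e_1 = v_1/‖v_1‖ = (0, -2, 2)/2.8284 = (0.0000, -0.7071, 0.7071).
r_{12} = e_1·v_2 = -1.4142.
u_2 = v_2 + 1.4142·e_1 = (-4.0000, -3.0000, -3.0000).
‖u_2‖ = 5.8310, so e_2 = (-0.6860, -0.5145, -0.5145).
r_{13} = e_1·v_3 = 2.8284; r_{23} = e_2·v_3 = 0.6860.
u_3 = v_3 − 2.8284·e_1 − 0.6860·e_2 = (-0.5294, 0.3529, 0.3529).
‖u_3‖ = 0.7276, so e_3 = (-0.7276, 0.4851, 0.4851).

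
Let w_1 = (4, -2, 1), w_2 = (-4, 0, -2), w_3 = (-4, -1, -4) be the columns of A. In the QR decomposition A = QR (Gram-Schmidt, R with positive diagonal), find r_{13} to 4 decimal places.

w_1 = (4, -2, 1); ‖w_1‖ = 4.5826, so e_1 = (0.8729, -0.4364, 0.2182).
r_{13} = e_1·w_3 = -3.9279.

r_{13} = -3.9279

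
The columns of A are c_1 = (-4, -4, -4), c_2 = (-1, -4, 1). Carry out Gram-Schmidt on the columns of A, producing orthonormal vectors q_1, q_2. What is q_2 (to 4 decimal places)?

q_2 = (0.0937, -0.7493, 0.6556)

q_1 = c_1/‖c_1‖ = (-4, -4, -4)/6.9282 = (-0.5774, -0.5774, -0.5774).
r_{12} = q_1·c_2 = 2.3094.
u_2 = c_2 − 2.3094·q_1 = (0.3333, -2.6667, 2.3333).
‖u_2‖ = 3.5590, so q_2 = (0.0937, -0.7493, 0.6556).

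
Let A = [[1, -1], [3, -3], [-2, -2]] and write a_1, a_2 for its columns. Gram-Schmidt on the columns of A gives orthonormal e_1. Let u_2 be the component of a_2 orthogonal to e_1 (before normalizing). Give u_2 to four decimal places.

u_2 = (-0.5714, -1.7143, -2.8571)

e_1 = a_1/‖a_1‖ = (1, 3, -2)/3.7417 = (0.2673, 0.8018, -0.5345).
r_{12} = e_1·a_2 = -1.6036.
u_2 = a_2 + 1.6036·e_1 = (-0.5714, -1.7143, -2.8571).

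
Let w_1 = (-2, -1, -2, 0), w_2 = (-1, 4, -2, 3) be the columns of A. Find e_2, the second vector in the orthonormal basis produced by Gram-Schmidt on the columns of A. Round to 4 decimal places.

e_1 = w_1/‖w_1‖ = (-2, -1, -2, 0)/3.0000 = (-0.6667, -0.3333, -0.6667, 0.0000).
r_{12} = e_1·w_2 = 0.6667.
u_2 = w_2 − 0.6667·e_1 = (-0.5556, 4.2222, -1.5556, 3.0000).
‖u_2‖ = 5.4365, so e_2 = (-0.1022, 0.7766, -0.2861, 0.5518).

e_2 = (-0.1022, 0.7766, -0.2861, 0.5518)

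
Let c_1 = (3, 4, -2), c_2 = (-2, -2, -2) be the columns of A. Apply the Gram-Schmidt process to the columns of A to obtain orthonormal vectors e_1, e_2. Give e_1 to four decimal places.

c_1 = (3, 4, -2); ‖c_1‖ = 5.3852, so e_1 = (0.5571, 0.7428, -0.3714).

e_1 = (0.5571, 0.7428, -0.3714)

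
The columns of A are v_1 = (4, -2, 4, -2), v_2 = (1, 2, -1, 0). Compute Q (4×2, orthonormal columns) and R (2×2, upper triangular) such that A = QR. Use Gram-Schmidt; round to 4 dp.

Q = [[0.6325, 0.5916], [-0.3162, 0.7606], [0.6325, -0.2535], [-0.3162, -0.0845]], R = [[6.3246, -0.6325], [0.0000, 2.3664]]

e_1 = v_1/‖v_1‖ = (4, -2, 4, -2)/6.3246 = (0.6325, -0.3162, 0.6325, -0.3162).
r_{12} = e_1·v_2 = -0.6325.
u_2 = v_2 + 0.6325·e_1 = (1.4000, 1.8000, -0.6000, -0.2000).
‖u_2‖ = 2.3664, so e_2 = (0.5916, 0.7606, -0.2535, -0.0845).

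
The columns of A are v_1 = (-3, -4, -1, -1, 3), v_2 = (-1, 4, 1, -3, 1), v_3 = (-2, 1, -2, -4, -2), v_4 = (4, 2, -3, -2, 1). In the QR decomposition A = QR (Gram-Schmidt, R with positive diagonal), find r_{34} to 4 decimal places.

e_1 = v_1/‖v_1‖ = (-3, -4, -1, -1, 3)/6.0000 = (-0.5000, -0.6667, -0.1667, -0.1667, 0.5000).
r_{12} = e_1·v_2 = -1.3333.
u_2 = v_2 + 1.3333·e_1 = (-1.6667, 3.1111, 0.7778, -3.2222, 1.6667).
‖u_2‖ = 5.1208, so e_2 = (-0.3255, 0.6075, 0.1519, -0.6292, 0.3255).
r_{13} = e_1·v_3 = 0.3333; r_{23} = e_2·v_3 = 2.8208.
u_3 = v_3 − 0.3333·e_1 − 2.8208·e_2 = (-0.9153, -0.4915, -2.3729, -2.1695, -3.0847).
‖u_3‖ = 4.5752, so e_3 = (-0.2000, -0.1074, -0.5186, -0.4742, -0.6742).
r_{34} = e_3·v_4 = 0.8150.

r_{34} = 0.8150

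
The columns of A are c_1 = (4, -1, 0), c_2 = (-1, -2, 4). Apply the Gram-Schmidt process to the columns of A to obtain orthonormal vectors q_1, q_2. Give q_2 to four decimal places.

q_2 = (-0.1162, -0.4647, 0.8778)

c_1 = (4, -1, 0); ‖c_1‖ = 4.1231, so q_1 = (0.9701, -0.2425, 0.0000).
q_1·c_2 = 0.9701·(-1) + (-0.2425)·(-2) + 0.0000·4 = -0.4851.
u_2 = c_2 + 0.4851·q_1 = (-0.5294, -2.1176, 4.0000).
‖u_2‖ = 4.5568, so q_2 = (-0.1162, -0.4647, 0.8778).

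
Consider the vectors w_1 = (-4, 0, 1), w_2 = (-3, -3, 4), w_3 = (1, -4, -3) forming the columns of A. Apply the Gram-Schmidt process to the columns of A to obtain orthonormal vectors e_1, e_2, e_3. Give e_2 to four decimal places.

e_2 = (0.1757, -0.6893, 0.7028)

w_1 = (-4, 0, 1); ‖w_1‖ = 4.1231, so e_1 = (-0.9701, 0.0000, 0.2425).
e_1·w_2 = (-0.9701)·(-3) + 0.0000·(-3) + 0.2425·4 = 3.8806.
u_2 = w_2 − 3.8806·e_1 = (0.7647, -3.0000, 3.0588).
‖u_2‖ = 4.3521, so e_2 = (0.1757, -0.6893, 0.7028).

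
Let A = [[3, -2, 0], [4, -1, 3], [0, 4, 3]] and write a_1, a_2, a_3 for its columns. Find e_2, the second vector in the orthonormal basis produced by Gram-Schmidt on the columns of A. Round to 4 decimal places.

e_2 = (-0.1940, 0.1455, 0.9701)

a_1 = (3, 4, 0); ‖a_1‖ = 5.0000, so e_1 = (0.6000, 0.8000, 0.0000).
e_1·a_2 = 0.6000·(-2) + 0.8000·(-1) + 0.0000·4 = -2.0000.
u_2 = a_2 + 2.0000·e_1 = (-0.8000, 0.6000, 4.0000).
‖u_2‖ = 4.1231, so e_2 = (-0.1940, 0.1455, 0.9701).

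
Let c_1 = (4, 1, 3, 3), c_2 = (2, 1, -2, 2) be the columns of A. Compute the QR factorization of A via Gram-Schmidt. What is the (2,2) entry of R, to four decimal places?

r_{22} = 3.2689

c_1 = (4, 1, 3, 3); ‖c_1‖ = 5.9161, so e_1 = (0.6761, 0.1690, 0.5071, 0.5071).
e_1·c_2 = 0.6761·2 + 0.1690·1 + 0.5071·(-2) + 0.5071·2 = 1.5213.
u_2 = c_2 − 1.5213·e_1 = (0.9714, 0.7429, -2.7714, 1.2286).
r_{22} = ‖u_2‖ = 3.2689.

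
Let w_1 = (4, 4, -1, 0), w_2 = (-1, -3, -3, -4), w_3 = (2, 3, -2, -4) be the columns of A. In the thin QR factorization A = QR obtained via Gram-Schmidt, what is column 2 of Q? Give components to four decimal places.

q_2 = (0.1053, -0.2606, -0.6209, -0.7318)

w_1 = (4, 4, -1, 0); ‖w_1‖ = 5.7446, so q_1 = (0.6963, 0.6963, -0.1741, 0.0000).
q_1·w_2 = 0.6963·(-1) + 0.6963·(-3) + (-0.1741)·(-3) + 0.0000·(-4) = -2.2630.
u_2 = w_2 + 2.2630·q_1 = (0.5758, -1.4242, -3.3939, -4.0000).
‖u_2‖ = 5.4661, so q_2 = (0.1053, -0.2606, -0.6209, -0.7318).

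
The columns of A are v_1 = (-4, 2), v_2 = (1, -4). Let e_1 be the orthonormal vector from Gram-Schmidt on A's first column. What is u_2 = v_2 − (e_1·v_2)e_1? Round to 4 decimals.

u_2 = (-1.4000, -2.8000)

v_1 = (-4, 2); ‖v_1‖ = 4.4721, so e_1 = (-0.8944, 0.4472).
e_1·v_2 = (-0.8944)·1 + 0.4472·(-4) = -2.6833.
u_2 = v_2 + 2.6833·e_1 = (-1.4000, -2.8000).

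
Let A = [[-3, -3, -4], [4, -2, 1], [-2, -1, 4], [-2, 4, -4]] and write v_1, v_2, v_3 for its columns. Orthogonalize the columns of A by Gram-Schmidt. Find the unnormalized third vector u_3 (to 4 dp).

e_1 = v_1/‖v_1‖ = (-3, 4, -2, -2)/5.7446 = (-0.5222, 0.6963, -0.3482, -0.3482).
r_{12} = e_1·v_2 = -0.8704.
u_2 = v_2 + 0.8704·e_1 = (-3.4545, -1.3939, -1.3030, 3.6970).
‖u_2‖ = 5.4076, so e_2 = (-0.6388, -0.2578, -0.2410, 0.6837).
r_{13} = e_1·v_3 = 2.7852; r_{23} = e_2·v_3 = -1.4009.
u_3 = v_3 − 2.7852·e_1 + 1.4009·e_2 = (-3.4404, -1.3005, 4.6321, -2.0725).

u_3 = (-3.4404, -1.3005, 4.6321, -2.0725)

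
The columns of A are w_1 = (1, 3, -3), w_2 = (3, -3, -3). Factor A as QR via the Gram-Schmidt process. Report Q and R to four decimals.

q_1 = w_1/‖w_1‖ = (1, 3, -3)/4.3589 = (0.2294, 0.6882, -0.6882).
r_{12} = q_1·w_2 = 0.6882.
u_2 = w_2 − 0.6882·q_1 = (2.8421, -3.4737, -2.5263).
‖u_2‖ = 5.1504, so q_2 = (0.5518, -0.6745, -0.4905).

Q = [[0.2294, 0.5518], [0.6882, -0.6745], [-0.6882, -0.4905]], R = [[4.3589, 0.6882], [0.0000, 5.1504]]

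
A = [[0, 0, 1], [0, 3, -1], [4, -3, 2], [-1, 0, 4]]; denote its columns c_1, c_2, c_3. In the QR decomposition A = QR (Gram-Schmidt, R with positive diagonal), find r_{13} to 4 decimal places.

r_{13} = 0.9701

c_1 = (0, 0, 4, -1); ‖c_1‖ = 4.1231, so q_1 = (0.0000, 0.0000, 0.9701, -0.2425).
r_{13} = q_1·c_3 = 0.9701.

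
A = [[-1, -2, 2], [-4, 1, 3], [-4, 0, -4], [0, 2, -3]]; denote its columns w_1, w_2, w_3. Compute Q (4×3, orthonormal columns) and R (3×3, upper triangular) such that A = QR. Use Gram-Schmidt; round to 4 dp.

w_1 = (-1, -4, -4, 0); ‖w_1‖ = 5.7446, so q_1 = (-0.1741, -0.6963, -0.6963, 0.0000).
q_1·w_2 = (-0.1741)·(-2) + (-0.6963)·1 + (-0.6963)·0 + 0.0000·2 = -0.3482.
u_2 = w_2 + 0.3482·q_1 = (-2.0606, 0.7576, -0.2424, 2.0000).
‖u_2‖ = 2.9797, so q_2 = (-0.6915, 0.2542, -0.0814, 0.6712).
q_1·w_3 = (-0.1741)·2 + (-0.6963)·3 + (-0.6963)·(-4) + 0.0000·(-3) = 0.3482; q_2·w_3 = (-0.6915)·2 + 0.2542·3 + (-0.0814)·(-4) + 0.6712·(-3) = -2.3085.
u_3 = w_3 − 0.3482·q_1 + 2.3085·q_2 = (0.4642, 3.8294, -3.9454, -1.4505).
‖u_3‖ = 5.7052, so q_3 = (0.0814, 0.6712, -0.6915, -0.2542).

Q = [[-0.1741, -0.6915, 0.0814], [-0.6963, 0.2542, 0.6712], [-0.6963, -0.0814, -0.6915], [0.0000, 0.6712, -0.2542]], R = [[5.7446, -0.3482, 0.3482], [0.0000, 2.9797, -2.3085], [0.0000, 0.0000, 5.7052]]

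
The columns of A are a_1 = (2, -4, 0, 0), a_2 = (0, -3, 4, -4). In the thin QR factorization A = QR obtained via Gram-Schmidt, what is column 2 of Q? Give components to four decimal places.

e_2 = (-0.2064, -0.1032, 0.6880, -0.6880)

e_1 = a_1/‖a_1‖ = (2, -4, 0, 0)/4.4721 = (0.4472, -0.8944, 0.0000, 0.0000).
r_{12} = e_1·a_2 = 2.6833.
u_2 = a_2 − 2.6833·e_1 = (-1.2000, -0.6000, 4.0000, -4.0000).
‖u_2‖ = 5.8138, so e_2 = (-0.2064, -0.1032, 0.6880, -0.6880).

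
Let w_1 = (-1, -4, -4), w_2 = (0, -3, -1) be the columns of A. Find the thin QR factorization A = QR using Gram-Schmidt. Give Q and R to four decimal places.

Q = [[-0.1741, 0.3238], [-0.6963, -0.7083], [-0.6963, 0.6273]], R = [[5.7446, 2.7852], [0.0000, 1.4975]]

w_1 = (-1, -4, -4); ‖w_1‖ = 5.7446, so e_1 = (-0.1741, -0.6963, -0.6963).
e_1·w_2 = (-0.1741)·0 + (-0.6963)·(-3) + (-0.6963)·(-1) = 2.7852.
u_2 = w_2 − 2.7852·e_1 = (0.4848, -1.0606, 0.9394).
‖u_2‖ = 1.4975, so e_2 = (0.3238, -0.7083, 0.6273).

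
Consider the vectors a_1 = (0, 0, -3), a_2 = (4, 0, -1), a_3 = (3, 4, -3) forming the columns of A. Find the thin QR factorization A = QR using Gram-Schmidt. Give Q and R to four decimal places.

a_1 = (0, 0, -3); ‖a_1‖ = 3.0000, so e_1 = (0.0000, 0.0000, -1.0000).
e_1·a_2 = 0.0000·4 + 0.0000·0 + (-1.0000)·(-1) = 1.0000.
u_2 = a_2 − 1.0000·e_1 = (4.0000, 0.0000, 0.0000).
‖u_2‖ = 4.0000, so e_2 = (1.0000, 0.0000, 0.0000).
e_1·a_3 = 0.0000·3 + 0.0000·4 + (-1.0000)·(-3) = 3.0000; e_2·a_3 = 1.0000·3 + 0.0000·4 + 0.0000·(-3) = 3.0000.
u_3 = a_3 − 3.0000·e_1 − 3.0000·e_2 = (0.0000, 4.0000, 0.0000).
‖u_3‖ = 4.0000, so e_3 = (0.0000, 1.0000, 0.0000).

Q = [[0.0000, 1.0000, 0.0000], [0.0000, 0.0000, 1.0000], [-1.0000, 0.0000, 0.0000]], R = [[3.0000, 1.0000, 3.0000], [0.0000, 4.0000, 3.0000], [0.0000, 0.0000, 4.0000]]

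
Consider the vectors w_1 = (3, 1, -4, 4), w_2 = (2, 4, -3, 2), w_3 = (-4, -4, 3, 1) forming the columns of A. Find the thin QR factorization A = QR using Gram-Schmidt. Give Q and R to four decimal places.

e_1 = w_1/‖w_1‖ = (3, 1, -4, 4)/6.4807 = (0.4629, 0.1543, -0.6172, 0.6172).
r_{12} = e_1·w_2 = 4.6291.
u_2 = w_2 − 4.6291·e_1 = (-0.1429, 3.2857, -0.1429, -0.8571).
‖u_2‖ = 3.4017, so e_2 = (-0.0420, 0.9659, -0.0420, -0.2520).
r_{13} = e_1·w_3 = -3.7033; r_{23} = e_2·w_3 = -4.0736.
u_3 = w_3 + 3.7033·e_1 + 4.0736·e_2 = (-2.4568, 0.5062, 0.5432, 2.2593).
‖u_3‖ = 3.4193, so e_3 = (-0.7185, 0.1480, 0.1589, 0.6607).

Q = [[0.4629, -0.0420, -0.7185], [0.1543, 0.9659, 0.1480], [-0.6172, -0.0420, 0.1589], [0.6172, -0.2520, 0.6607]], R = [[6.4807, 4.6291, -3.7033], [0.0000, 3.4017, -4.0736], [0.0000, 0.0000, 3.4193]]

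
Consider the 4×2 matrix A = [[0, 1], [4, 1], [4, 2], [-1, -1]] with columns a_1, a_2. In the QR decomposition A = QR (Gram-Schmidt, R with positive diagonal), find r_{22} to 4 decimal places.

q_1 = a_1/‖a_1‖ = (0, 4, 4, -1)/5.7446 = (0.0000, 0.6963, 0.6963, -0.1741).
r_{12} = q_1·a_2 = 2.2630.
u_2 = a_2 − 2.2630·q_1 = (1.0000, -0.5758, 0.4242, -0.6061).
r_{22} = ‖u_2‖ = 1.3707.

r_{22} = 1.3707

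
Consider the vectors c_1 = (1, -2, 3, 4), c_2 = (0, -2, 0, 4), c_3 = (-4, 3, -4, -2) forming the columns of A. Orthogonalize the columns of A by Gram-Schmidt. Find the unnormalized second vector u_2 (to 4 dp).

e_1 = c_1/‖c_1‖ = (1, -2, 3, 4)/5.4772 = (0.1826, -0.3651, 0.5477, 0.7303).
r_{12} = e_1·c_2 = 3.6515.
u_2 = c_2 − 3.6515·e_1 = (-0.6667, -0.6667, -2.0000, 1.3333).

u_2 = (-0.6667, -0.6667, -2.0000, 1.3333)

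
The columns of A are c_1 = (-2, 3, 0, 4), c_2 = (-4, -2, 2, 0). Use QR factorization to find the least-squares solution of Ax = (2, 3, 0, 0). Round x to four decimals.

x = (0.2139, -0.6012)

c_1 = (-2, 3, 0, 4); ‖c_1‖ = 5.3852, so e_1 = (-0.3714, 0.5571, 0.0000, 0.7428).
e_1·c_2 = (-0.3714)·(-4) + 0.5571·(-2) + 0.0000·2 + 0.7428·0 = 0.3714.
u_2 = c_2 − 0.3714·e_1 = (-3.8621, -2.2069, 2.0000, -0.2759).
‖u_2‖ = 4.8849, so e_2 = (-0.7906, -0.4518, 0.4094, -0.0565).
Qᵀb = (0.9285, -2.9366).
Back-substitute: x_2 = -2.9366/4.8849 = -0.6012.
x_1 = (0.9285 − 0.3714·(-0.6012))/5.3852 = 0.2139.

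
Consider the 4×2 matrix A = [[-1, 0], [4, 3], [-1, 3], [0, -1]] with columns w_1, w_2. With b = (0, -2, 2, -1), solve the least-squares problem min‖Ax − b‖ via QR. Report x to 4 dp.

x = (-0.7625, 0.4138)

w_1 = (-1, 4, -1, 0); ‖w_1‖ = 4.2426, so q_1 = (-0.2357, 0.9428, -0.2357, 0.0000).
q_1·w_2 = (-0.2357)·0 + 0.9428·3 + (-0.2357)·3 + 0.0000·(-1) = 2.1213.
u_2 = w_2 − 2.1213·q_1 = (0.5000, 1.0000, 3.5000, -1.0000).
‖u_2‖ = 3.8079, so q_2 = (0.1313, 0.2626, 0.9191, -0.2626).
Qᵀb = (-2.3570, 1.5757).
Back-substitute: x_2 = 1.5757/3.8079 = 0.4138.
x_1 = (-2.3570 − 2.1213·0.4138)/4.2426 = -0.7625.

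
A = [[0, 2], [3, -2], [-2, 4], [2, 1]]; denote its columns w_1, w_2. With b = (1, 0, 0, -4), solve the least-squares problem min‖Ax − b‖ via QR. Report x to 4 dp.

x = (-0.7972, -0.4626)

w_1 = (0, 3, -2, 2); ‖w_1‖ = 4.1231, so e_1 = (0.0000, 0.7276, -0.4851, 0.4851).
e_1·w_2 = 0.0000·2 + 0.7276·(-2) + (-0.4851)·4 + 0.4851·1 = -2.9104.
u_2 = w_2 + 2.9104·e_1 = (2.0000, 0.1176, 2.5882, 2.4118).
‖u_2‖ = 4.0656, so e_2 = (0.4919, 0.0289, 0.6366, 0.5932).
Qᵀb = (-1.9403, -1.8809).
Back-substitute: x_2 = -1.8809/4.0656 = -0.4626.
x_1 = (-1.9403 + 2.9104·(-0.4626))/4.1231 = -0.7972.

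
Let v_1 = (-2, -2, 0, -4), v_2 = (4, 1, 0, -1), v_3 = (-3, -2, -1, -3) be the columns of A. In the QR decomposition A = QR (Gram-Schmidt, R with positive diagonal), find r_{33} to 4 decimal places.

r_{33} = 1.0000

v_1 = (-2, -2, 0, -4); ‖v_1‖ = 4.8990, so e_1 = (-0.4082, -0.4082, 0.0000, -0.8165).
e_1·v_2 = (-0.4082)·4 + (-0.4082)·1 + 0.0000·0 + (-0.8165)·(-1) = -1.2247.
u_2 = v_2 + 1.2247·e_1 = (3.5000, 0.5000, 0.0000, -2.0000).
‖u_2‖ = 4.0620, so e_2 = (0.8616, 0.1231, 0.0000, -0.4924).
e_1·v_3 = (-0.4082)·(-3) + (-0.4082)·(-2) + 0.0000·(-1) + (-0.8165)·(-3) = 4.4907; e_2·v_3 = 0.8616·(-3) + 0.1231·(-2) + 0.0000·(-1) + (-0.4924)·(-3) = -1.3540.
u_3 = v_3 − 4.4907·e_1 + 1.3540·e_2 = (0.0000, 0.0000, -1.0000, 0.0000).
r_{33} = ‖u_3‖ = 1.0000.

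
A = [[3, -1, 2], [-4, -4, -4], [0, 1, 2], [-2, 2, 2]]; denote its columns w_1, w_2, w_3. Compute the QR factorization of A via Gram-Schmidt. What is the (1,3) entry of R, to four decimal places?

r_{13} = 3.3425

e_1 = w_1/‖w_1‖ = (3, -4, 0, -2)/5.3852 = (0.5571, -0.7428, 0.0000, -0.3714).
r_{13} = e_1·w_3 = 3.3425.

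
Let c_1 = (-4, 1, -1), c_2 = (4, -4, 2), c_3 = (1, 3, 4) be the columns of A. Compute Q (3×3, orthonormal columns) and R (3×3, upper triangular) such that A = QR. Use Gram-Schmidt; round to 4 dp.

c_1 = (-4, 1, -1); ‖c_1‖ = 4.2426, so q_1 = (-0.9428, 0.2357, -0.2357).
q_1·c_2 = (-0.9428)·4 + 0.2357·(-4) + (-0.2357)·2 = -5.1854.
u_2 = c_2 + 5.1854·q_1 = (-0.8889, -2.7778, 0.7778).
‖u_2‖ = 3.0185, so q_2 = (-0.2945, -0.9203, 0.2577).
q_1·c_3 = (-0.9428)·1 + 0.2357·3 + (-0.2357)·4 = -1.1785; q_2·c_3 = (-0.2945)·1 + (-0.9203)·3 + 0.2577·4 = -2.0246.
u_3 = c_3 + 1.1785·q_1 + 2.0246·q_2 = (-0.7073, 1.4146, 4.2439).
‖u_3‖ = 4.5290, so q_3 = (-0.1562, 0.3123, 0.9370).

Q = [[-0.9428, -0.2945, -0.1562], [0.2357, -0.9203, 0.3123], [-0.2357, 0.2577, 0.9370]], R = [[4.2426, -5.1854, -1.1785], [0.0000, 3.0185, -2.0246], [0.0000, 0.0000, 4.5290]]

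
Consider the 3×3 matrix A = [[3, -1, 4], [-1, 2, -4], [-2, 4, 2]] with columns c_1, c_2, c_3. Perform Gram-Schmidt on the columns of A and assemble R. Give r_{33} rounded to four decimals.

r_{33} = 4.4721

c_1 = (3, -1, -2); ‖c_1‖ = 3.7417, so q_1 = (0.8018, -0.2673, -0.5345).
q_1·c_2 = 0.8018·(-1) + (-0.2673)·2 + (-0.5345)·4 = -3.4744.
u_2 = c_2 + 3.4744·q_1 = (1.7857, 1.0714, 2.1429).
‖u_2‖ = 2.9881, so q_2 = (0.5976, 0.3586, 0.7171).
q_1·c_3 = 0.8018·4 + (-0.2673)·(-4) + (-0.5345)·2 = 3.2071; q_2·c_3 = 0.5976·4 + 0.3586·(-4) + 0.7171·2 = 2.3905.
u_3 = c_3 − 3.2071·q_1 − 2.3905·q_2 = (0.0000, -4.0000, 2.0000).
r_{33} = ‖u_3‖ = 4.4721.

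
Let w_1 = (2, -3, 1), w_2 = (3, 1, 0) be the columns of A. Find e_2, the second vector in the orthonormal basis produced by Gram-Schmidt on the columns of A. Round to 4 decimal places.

e_2 = (0.8406, 0.5371, -0.0701)

w_1 = (2, -3, 1); ‖w_1‖ = 3.7417, so e_1 = (0.5345, -0.8018, 0.2673).
e_1·w_2 = 0.5345·3 + (-0.8018)·1 + 0.2673·0 = 0.8018.
u_2 = w_2 − 0.8018·e_1 = (2.5714, 1.6429, -0.2143).
‖u_2‖ = 3.0589, so e_2 = (0.8406, 0.5371, -0.0701).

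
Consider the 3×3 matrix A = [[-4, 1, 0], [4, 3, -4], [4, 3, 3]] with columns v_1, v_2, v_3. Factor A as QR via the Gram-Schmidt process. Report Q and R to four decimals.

e_1 = v_1/‖v_1‖ = (-4, 4, 4)/6.9282 = (-0.5774, 0.5774, 0.5774).
r_{12} = e_1·v_2 = 2.8868.
u_2 = v_2 − 2.8868·e_1 = (2.6667, 1.3333, 1.3333).
‖u_2‖ = 3.2660, so e_2 = (0.8165, 0.4082, 0.4082).
r_{13} = e_1·v_3 = -0.5774; r_{23} = e_2·v_3 = -0.4082.
u_3 = v_3 + 0.5774·e_1 + 0.4082·e_2 = (0.0000, -3.5000, 3.5000).
‖u_3‖ = 4.9497, so e_3 = (0.0000, -0.7071, 0.7071).

Q = [[-0.5774, 0.8165, 0.0000], [0.5774, 0.4082, -0.7071], [0.5774, 0.4082, 0.7071]], R = [[6.9282, 2.8868, -0.5774], [0.0000, 3.2660, -0.4082], [0.0000, 0.0000, 4.9497]]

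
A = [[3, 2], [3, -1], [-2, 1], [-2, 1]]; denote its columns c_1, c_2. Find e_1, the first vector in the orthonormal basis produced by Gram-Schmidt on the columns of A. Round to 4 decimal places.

c_1 = (3, 3, -2, -2); ‖c_1‖ = 5.0990, so e_1 = (0.5883, 0.5883, -0.3922, -0.3922).

e_1 = (0.5883, 0.5883, -0.3922, -0.3922)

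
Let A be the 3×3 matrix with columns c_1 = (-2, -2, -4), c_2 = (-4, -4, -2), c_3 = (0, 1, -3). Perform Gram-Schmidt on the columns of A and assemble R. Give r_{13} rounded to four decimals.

c_1 = (-2, -2, -4); ‖c_1‖ = 4.8990, so e_1 = (-0.4082, -0.4082, -0.8165).
r_{13} = e_1·c_3 = 2.0412.

r_{13} = 2.0412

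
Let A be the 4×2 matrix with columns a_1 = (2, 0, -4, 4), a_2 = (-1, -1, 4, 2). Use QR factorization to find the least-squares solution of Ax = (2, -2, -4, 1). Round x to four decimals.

x = (0.5607, -0.3815)

q_1 = a_1/‖a_1‖ = (2, 0, -4, 4)/6.0000 = (0.3333, 0.0000, -0.6667, 0.6667).
r_{12} = q_1·a_2 = -1.6667.
u_2 = a_2 + 1.6667·q_1 = (-0.4444, -1.0000, 2.8889, 3.1111).
‖u_2‖ = 4.3843, so q_2 = (-0.1014, -0.2281, 0.6589, 0.7096).
Qᵀb = (4.0000, -1.6726).
Back-substitute: x_2 = -1.6726/4.3843 = -0.3815.
x_1 = (4.0000 + 1.6667·(-0.3815))/6.0000 = 0.5607.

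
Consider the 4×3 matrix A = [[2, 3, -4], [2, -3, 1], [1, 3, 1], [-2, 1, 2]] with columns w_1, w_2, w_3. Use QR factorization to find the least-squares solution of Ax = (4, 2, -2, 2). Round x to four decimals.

x = (0.0713, -0.1379, -0.5789)

w_1 = (2, 2, 1, -2); ‖w_1‖ = 3.6056, so e_1 = (0.5547, 0.5547, 0.2774, -0.5547).
e_1·w_2 = 0.5547·3 + 0.5547·(-3) + 0.2774·3 + (-0.5547)·1 = 0.2774.
u_2 = w_2 − 0.2774·e_1 = (2.8462, -3.1538, 2.9231, 1.1538).
‖u_2‖ = 5.2842, so e_2 = (0.5386, -0.5968, 0.5532, 0.2184).
e_1·w_3 = 0.5547·(-4) + 0.5547·1 + 0.2774·1 + (-0.5547)·2 = -2.4962; e_2·w_3 = 0.5386·(-4) + (-0.5968)·1 + 0.5532·1 + 0.2184·2 = -1.7614.
u_3 = w_3 + 2.4962·e_1 + 1.7614·e_2 = (-1.6667, 1.3333, 2.6667, 1.0000).
‖u_3‖ = 3.5590, so e_3 = (-0.4683, 0.3746, 0.7493, 0.2810).
Qᵀb = (1.6641, 0.2911, -2.0605).
Back-substitute: x_3 = -2.0605/3.5590 = -0.5789.
x_2 = (0.2911 + 1.7614·(-0.5789))/5.2842 = -0.1379.
x_1 = (1.6641 − 0.2774·(-0.1379) + 2.4962·(-0.5789))/3.6056 = 0.0713.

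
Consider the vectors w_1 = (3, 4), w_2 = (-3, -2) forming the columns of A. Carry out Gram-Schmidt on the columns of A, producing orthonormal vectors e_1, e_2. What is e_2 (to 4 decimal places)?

w_1 = (3, 4); ‖w_1‖ = 5.0000, so e_1 = (0.6000, 0.8000).
e_1·w_2 = 0.6000·(-3) + 0.8000·(-2) = -3.4000.
u_2 = w_2 + 3.4000·e_1 = (-0.9600, 0.7200).
‖u_2‖ = 1.2000, so e_2 = (-0.8000, 0.6000).

e_2 = (-0.8000, 0.6000)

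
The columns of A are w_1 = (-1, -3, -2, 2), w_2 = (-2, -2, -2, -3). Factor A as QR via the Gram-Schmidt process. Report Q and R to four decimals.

Q = [[-0.2357, -0.3824], [-0.7071, -0.2294], [-0.4714, -0.3059], [0.4714, -0.8412]], R = [[4.2426, 1.4142], [0.0000, 4.3589]]

q_1 = w_1/‖w_1‖ = (-1, -3, -2, 2)/4.2426 = (-0.2357, -0.7071, -0.4714, 0.4714).
r_{12} = q_1·w_2 = 1.4142.
u_2 = w_2 − 1.4142·q_1 = (-1.6667, -1.0000, -1.3333, -3.6667).
‖u_2‖ = 4.3589, so q_2 = (-0.3824, -0.2294, -0.3059, -0.8412).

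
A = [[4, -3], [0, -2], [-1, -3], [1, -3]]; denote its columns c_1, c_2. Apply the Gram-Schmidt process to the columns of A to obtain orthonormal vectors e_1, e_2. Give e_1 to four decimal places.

c_1 = (4, 0, -1, 1); ‖c_1‖ = 4.2426, so e_1 = (0.9428, 0.0000, -0.2357, 0.2357).

e_1 = (0.9428, 0.0000, -0.2357, 0.2357)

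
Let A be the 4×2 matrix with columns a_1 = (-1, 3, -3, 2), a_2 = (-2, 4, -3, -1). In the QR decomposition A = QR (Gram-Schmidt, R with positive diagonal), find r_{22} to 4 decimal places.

r_{22} = 3.2903

a_1 = (-1, 3, -3, 2); ‖a_1‖ = 4.7958, so q_1 = (-0.2085, 0.6255, -0.6255, 0.4170).
q_1·a_2 = (-0.2085)·(-2) + 0.6255·4 + (-0.6255)·(-3) + 0.4170·(-1) = 4.3788.
u_2 = a_2 − 4.3788·q_1 = (-1.0870, 1.2609, -0.2609, -2.8261).
r_{22} = ‖u_2‖ = 3.2903.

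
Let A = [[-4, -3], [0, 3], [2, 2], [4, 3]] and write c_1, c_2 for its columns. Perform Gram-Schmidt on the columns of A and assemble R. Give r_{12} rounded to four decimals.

c_1 = (-4, 0, 2, 4); ‖c_1‖ = 6.0000, so e_1 = (-0.6667, 0.0000, 0.3333, 0.6667).
r_{12} = e_1·c_2 = 4.6667.

r_{12} = 4.6667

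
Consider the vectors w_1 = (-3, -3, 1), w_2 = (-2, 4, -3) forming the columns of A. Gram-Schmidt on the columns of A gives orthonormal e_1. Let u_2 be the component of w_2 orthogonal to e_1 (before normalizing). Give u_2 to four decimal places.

w_1 = (-3, -3, 1); ‖w_1‖ = 4.3589, so e_1 = (-0.6882, -0.6882, 0.2294).
e_1·w_2 = (-0.6882)·(-2) + (-0.6882)·4 + 0.2294·(-3) = -2.0647.
u_2 = w_2 + 2.0647·e_1 = (-3.4211, 2.5789, -2.5263).

u_2 = (-3.4211, 2.5789, -2.5263)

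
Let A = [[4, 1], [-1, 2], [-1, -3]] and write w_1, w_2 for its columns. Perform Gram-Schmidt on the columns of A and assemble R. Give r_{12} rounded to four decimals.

r_{12} = 1.1785

e_1 = w_1/‖w_1‖ = (4, -1, -1)/4.2426 = (0.9428, -0.2357, -0.2357).
r_{12} = e_1·w_2 = 1.1785.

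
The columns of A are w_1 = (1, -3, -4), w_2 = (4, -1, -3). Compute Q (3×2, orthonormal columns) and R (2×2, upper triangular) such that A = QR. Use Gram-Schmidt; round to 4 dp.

Q = [[0.1961, 0.9392], [-0.5883, 0.3425], [-0.7845, -0.0221]], R = [[5.0990, 3.7262], [0.0000, 3.4807]]

w_1 = (1, -3, -4); ‖w_1‖ = 5.0990, so q_1 = (0.1961, -0.5883, -0.7845).
q_1·w_2 = 0.1961·4 + (-0.5883)·(-1) + (-0.7845)·(-3) = 3.7262.
u_2 = w_2 − 3.7262·q_1 = (3.2692, 1.1923, -0.0769).
‖u_2‖ = 3.4807, so q_2 = (0.9392, 0.3425, -0.0221).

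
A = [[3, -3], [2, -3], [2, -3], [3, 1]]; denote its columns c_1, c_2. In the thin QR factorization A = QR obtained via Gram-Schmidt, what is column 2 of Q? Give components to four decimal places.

c_1 = (3, 2, 2, 3); ‖c_1‖ = 5.0990, so e_1 = (0.5883, 0.3922, 0.3922, 0.5883).
e_1·c_2 = 0.5883·(-3) + 0.3922·(-3) + 0.3922·(-3) + 0.5883·1 = -3.5301.
u_2 = c_2 + 3.5301·e_1 = (-0.9231, -1.6154, -1.6154, 3.0769).
‖u_2‖ = 3.9419, so e_2 = (-0.2342, -0.4098, -0.4098, 0.7806).

e_2 = (-0.2342, -0.4098, -0.4098, 0.7806)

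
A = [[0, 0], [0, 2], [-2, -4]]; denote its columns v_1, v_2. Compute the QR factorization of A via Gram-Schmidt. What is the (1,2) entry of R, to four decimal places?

v_1 = (0, 0, -2); ‖v_1‖ = 2.0000, so q_1 = (0.0000, 0.0000, -1.0000).
r_{12} = q_1·v_2 = 4.0000.

r_{12} = 4.0000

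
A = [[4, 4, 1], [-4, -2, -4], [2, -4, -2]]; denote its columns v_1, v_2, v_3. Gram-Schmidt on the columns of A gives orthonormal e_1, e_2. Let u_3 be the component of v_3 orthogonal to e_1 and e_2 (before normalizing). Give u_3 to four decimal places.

e_1 = v_1/‖v_1‖ = (4, -4, 2)/6.0000 = (0.6667, -0.6667, 0.3333).
r_{12} = e_1·v_2 = 2.6667.
u_2 = v_2 − 2.6667·e_1 = (2.2222, -0.2222, -4.8889).
‖u_2‖ = 5.3748, so e_2 = (0.4134, -0.0413, -0.9096).
r_{13} = e_1·v_3 = 2.6667; r_{23} = e_2·v_3 = 2.3980.
u_3 = v_3 − 2.6667·e_1 − 2.3980·e_2 = (-1.7692, -2.1231, -0.7077).

u_3 = (-1.7692, -2.1231, -0.7077)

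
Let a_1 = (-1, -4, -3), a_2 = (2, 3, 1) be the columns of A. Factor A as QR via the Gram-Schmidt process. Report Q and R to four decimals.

Q = [[-0.1961, 0.7926], [-0.7845, 0.2265], [-0.5883, -0.5661]], R = [[5.0990, -3.3340], [0.0000, 1.6984]]

a_1 = (-1, -4, -3); ‖a_1‖ = 5.0990, so q_1 = (-0.1961, -0.7845, -0.5883).
q_1·a_2 = (-0.1961)·2 + (-0.7845)·3 + (-0.5883)·1 = -3.3340.
u_2 = a_2 + 3.3340·q_1 = (1.3462, 0.3846, -0.9615).
‖u_2‖ = 1.6984, so q_2 = (0.7926, 0.2265, -0.5661).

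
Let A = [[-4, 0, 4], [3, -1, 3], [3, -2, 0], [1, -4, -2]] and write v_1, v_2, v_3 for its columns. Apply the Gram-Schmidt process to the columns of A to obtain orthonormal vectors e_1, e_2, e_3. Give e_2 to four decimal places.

e_1 = v_1/‖v_1‖ = (-4, 3, 3, 1)/5.9161 = (-0.6761, 0.5071, 0.5071, 0.1690).
r_{12} = e_1·v_2 = -2.1974.
u_2 = v_2 + 2.1974·e_1 = (-1.4857, 0.1143, -0.8857, -3.6286).
‖u_2‖ = 4.0214, so e_2 = (-0.3695, 0.0284, -0.2203, -0.9023).

e_2 = (-0.3695, 0.0284, -0.2203, -0.9023)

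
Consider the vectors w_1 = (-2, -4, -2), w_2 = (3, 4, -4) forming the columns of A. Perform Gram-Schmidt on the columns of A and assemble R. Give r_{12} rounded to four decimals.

e_1 = w_1/‖w_1‖ = (-2, -4, -2)/4.8990 = (-0.4082, -0.8165, -0.4082).
r_{12} = e_1·w_2 = -2.8577.

r_{12} = -2.8577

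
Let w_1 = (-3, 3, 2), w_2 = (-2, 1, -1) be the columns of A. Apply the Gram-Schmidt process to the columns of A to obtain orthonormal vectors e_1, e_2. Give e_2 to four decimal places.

w_1 = (-3, 3, 2); ‖w_1‖ = 4.6904, so e_1 = (-0.6396, 0.6396, 0.4264).
e_1·w_2 = (-0.6396)·(-2) + 0.6396·1 + 0.4264·(-1) = 1.4924.
u_2 = w_2 − 1.4924·e_1 = (-1.0455, 0.0455, -1.6364).
‖u_2‖ = 1.9424, so e_2 = (-0.5382, 0.0234, -0.8425).

e_2 = (-0.5382, 0.0234, -0.8425)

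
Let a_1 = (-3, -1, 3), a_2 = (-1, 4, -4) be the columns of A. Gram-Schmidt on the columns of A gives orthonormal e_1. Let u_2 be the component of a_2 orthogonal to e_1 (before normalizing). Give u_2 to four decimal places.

a_1 = (-3, -1, 3); ‖a_1‖ = 4.3589, so e_1 = (-0.6882, -0.2294, 0.6882).
e_1·a_2 = (-0.6882)·(-1) + (-0.2294)·4 + 0.6882·(-4) = -2.9824.
u_2 = a_2 + 2.9824·e_1 = (-3.0526, 3.3158, -1.9474).

u_2 = (-3.0526, 3.3158, -1.9474)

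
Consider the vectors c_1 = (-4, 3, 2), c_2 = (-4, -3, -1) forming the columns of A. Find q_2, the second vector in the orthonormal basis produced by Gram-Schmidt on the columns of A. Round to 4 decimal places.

q_2 = (-0.6603, -0.7015, -0.2682)

q_1 = c_1/‖c_1‖ = (-4, 3, 2)/5.3852 = (-0.7428, 0.5571, 0.3714).
r_{12} = q_1·c_2 = 0.9285.
u_2 = c_2 − 0.9285·q_1 = (-3.3103, -3.5172, -1.3448).
‖u_2‖ = 5.0138, so q_2 = (-0.6603, -0.7015, -0.2682).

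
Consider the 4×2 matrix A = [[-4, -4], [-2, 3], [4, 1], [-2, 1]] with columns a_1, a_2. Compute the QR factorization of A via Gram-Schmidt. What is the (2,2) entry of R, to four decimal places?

a_1 = (-4, -2, 4, -2); ‖a_1‖ = 6.3246, so q_1 = (-0.6325, -0.3162, 0.6325, -0.3162).
q_1·a_2 = (-0.6325)·(-4) + (-0.3162)·3 + 0.6325·1 + (-0.3162)·1 = 1.8974.
u_2 = a_2 − 1.8974·q_1 = (-2.8000, 3.6000, -0.2000, 1.6000).
r_{22} = ‖u_2‖ = 4.8374.

r_{22} = 4.8374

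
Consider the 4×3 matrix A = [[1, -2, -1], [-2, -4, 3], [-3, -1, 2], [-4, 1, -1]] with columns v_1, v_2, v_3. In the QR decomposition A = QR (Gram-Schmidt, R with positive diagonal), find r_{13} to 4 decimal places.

v_1 = (1, -2, -3, -4); ‖v_1‖ = 5.4772, so e_1 = (0.1826, -0.3651, -0.5477, -0.7303).
r_{13} = e_1·v_3 = -1.6432.

r_{13} = -1.6432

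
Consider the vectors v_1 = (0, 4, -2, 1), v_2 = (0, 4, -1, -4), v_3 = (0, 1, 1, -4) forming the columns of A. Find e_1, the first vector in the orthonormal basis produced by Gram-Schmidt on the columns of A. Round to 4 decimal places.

v_1 = (0, 4, -2, 1); ‖v_1‖ = 4.5826, so e_1 = (0.0000, 0.8729, -0.4364, 0.2182).

e_1 = (0.0000, 0.8729, -0.4364, 0.2182)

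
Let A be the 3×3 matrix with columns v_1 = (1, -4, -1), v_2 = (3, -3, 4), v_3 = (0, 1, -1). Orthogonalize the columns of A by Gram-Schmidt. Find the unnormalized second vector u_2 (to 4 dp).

u_2 = (2.3889, -0.5556, 4.6111)

v_1 = (1, -4, -1); ‖v_1‖ = 4.2426, so q_1 = (0.2357, -0.9428, -0.2357).
q_1·v_2 = 0.2357·3 + (-0.9428)·(-3) + (-0.2357)·4 = 2.5927.
u_2 = v_2 − 2.5927·q_1 = (2.3889, -0.5556, 4.6111).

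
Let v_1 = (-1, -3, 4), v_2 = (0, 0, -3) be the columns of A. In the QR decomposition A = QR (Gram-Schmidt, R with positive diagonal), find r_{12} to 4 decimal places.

r_{12} = -2.3534

v_1 = (-1, -3, 4); ‖v_1‖ = 5.0990, so q_1 = (-0.1961, -0.5883, 0.7845).
r_{12} = q_1·v_2 = -2.3534.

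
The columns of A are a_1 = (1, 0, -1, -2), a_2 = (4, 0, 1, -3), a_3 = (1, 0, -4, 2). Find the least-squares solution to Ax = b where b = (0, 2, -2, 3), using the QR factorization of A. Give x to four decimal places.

x = (-0.8286, 0.0286, 0.7143)

a_1 = (1, 0, -1, -2); ‖a_1‖ = 2.4495, so e_1 = (0.4082, 0.0000, -0.4082, -0.8165).
e_1·a_2 = 0.4082·4 + 0.0000·0 + (-0.4082)·1 + (-0.8165)·(-3) = 3.6742.
u_2 = a_2 − 3.6742·e_1 = (2.5000, 0.0000, 2.5000, 0.0000).
‖u_2‖ = 3.5355, so e_2 = (0.7071, 0.0000, 0.7071, 0.0000).
e_1·a_3 = 0.4082·1 + 0.0000·0 + (-0.4082)·(-4) + (-0.8165)·2 = 0.4082; e_2·a_3 = 0.7071·1 + 0.0000·0 + 0.7071·(-4) + 0.0000·2 = -2.1213.
u_3 = a_3 − 0.4082·e_1 + 2.1213·e_2 = (2.3333, 0.0000, -2.3333, 2.3333).
‖u_3‖ = 4.0415, so e_3 = (0.5774, 0.0000, -0.5774, 0.5774).
Qᵀb = (-1.6330, -1.4142, 2.8868).
Back-substitute: x_3 = 2.8868/4.0415 = 0.7143.
x_2 = (-1.4142 + 2.1213·0.7143)/3.5355 = 0.0286.
x_1 = (-1.6330 − 3.6742·0.0286 − 0.4082·0.7143)/2.4495 = -0.8286.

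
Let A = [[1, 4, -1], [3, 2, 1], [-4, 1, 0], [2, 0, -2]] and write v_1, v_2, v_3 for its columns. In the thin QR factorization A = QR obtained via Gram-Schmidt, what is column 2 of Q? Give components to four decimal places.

e_2 = (0.8540, 0.3146, 0.4045, -0.0899)

v_1 = (1, 3, -4, 2); ‖v_1‖ = 5.4772, so e_1 = (0.1826, 0.5477, -0.7303, 0.3651).
e_1·v_2 = 0.1826·4 + 0.5477·2 + (-0.7303)·1 + 0.3651·0 = 1.0954.
u_2 = v_2 − 1.0954·e_1 = (3.8000, 1.4000, 1.8000, -0.4000).
‖u_2‖ = 4.4497, so e_2 = (0.8540, 0.3146, 0.4045, -0.0899).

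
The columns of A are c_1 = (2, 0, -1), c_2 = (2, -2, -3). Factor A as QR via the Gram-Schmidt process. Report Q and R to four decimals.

c_1 = (2, 0, -1); ‖c_1‖ = 2.2361, so e_1 = (0.8944, 0.0000, -0.4472).
e_1·c_2 = 0.8944·2 + 0.0000·(-2) + (-0.4472)·(-3) = 3.1305.
u_2 = c_2 − 3.1305·e_1 = (-0.8000, -2.0000, -1.6000).
‖u_2‖ = 2.6833, so e_2 = (-0.2981, -0.7454, -0.5963).

Q = [[0.8944, -0.2981], [0.0000, -0.7454], [-0.4472, -0.5963]], R = [[2.2361, 3.1305], [0.0000, 2.6833]]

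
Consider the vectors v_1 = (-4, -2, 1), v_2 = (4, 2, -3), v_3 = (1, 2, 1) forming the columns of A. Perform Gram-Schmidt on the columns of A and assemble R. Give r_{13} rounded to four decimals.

v_1 = (-4, -2, 1); ‖v_1‖ = 4.5826, so e_1 = (-0.8729, -0.4364, 0.2182).
r_{13} = e_1·v_3 = -1.5275.

r_{13} = -1.5275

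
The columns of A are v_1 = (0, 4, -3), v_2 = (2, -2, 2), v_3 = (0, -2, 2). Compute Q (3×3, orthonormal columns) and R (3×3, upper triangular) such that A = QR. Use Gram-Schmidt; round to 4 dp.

Q = [[0.0000, 0.9806, -0.1961], [0.8000, 0.1177, 0.5883], [-0.6000, 0.1569, 0.7845]], R = [[5.0000, -2.8000, -2.8000], [0.0000, 2.0396, 0.0784], [0.0000, 0.0000, 0.3922]]

e_1 = v_1/‖v_1‖ = (0, 4, -3)/5.0000 = (0.0000, 0.8000, -0.6000).
r_{12} = e_1·v_2 = -2.8000.
u_2 = v_2 + 2.8000·e_1 = (2.0000, 0.2400, 0.3200).
‖u_2‖ = 2.0396, so e_2 = (0.9806, 0.1177, 0.1569).
r_{13} = e_1·v_3 = -2.8000; r_{23} = e_2·v_3 = 0.0784.
u_3 = v_3 + 2.8000·e_1 − 0.0784·e_2 = (-0.0769, 0.2308, 0.3077).
‖u_3‖ = 0.3922, so e_3 = (-0.1961, 0.5883, 0.7845).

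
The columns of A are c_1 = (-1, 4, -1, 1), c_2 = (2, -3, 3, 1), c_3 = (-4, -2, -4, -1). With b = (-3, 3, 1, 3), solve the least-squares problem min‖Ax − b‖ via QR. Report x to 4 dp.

c_1 = (-1, 4, -1, 1); ‖c_1‖ = 4.3589, so q_1 = (-0.2294, 0.9177, -0.2294, 0.2294).
q_1·c_2 = (-0.2294)·2 + 0.9177·(-3) + (-0.2294)·3 + 0.2294·1 = -3.6707.
u_2 = c_2 + 3.6707·q_1 = (1.1579, 0.3684, 2.1579, 1.8421).
‖u_2‖ = 3.0865, so q_2 = (0.3752, 0.1194, 0.6991, 0.5968).
q_1·c_3 = (-0.2294)·(-4) + 0.9177·(-2) + (-0.2294)·(-4) + 0.2294·(-1) = -0.2294; q_2·c_3 = 0.3752·(-4) + 0.1194·(-2) + 0.6991·(-4) + 0.5968·(-1) = -5.1328.
u_3 = c_3 + 0.2294·q_1 + 5.1328·q_2 = (-2.1271, -1.1768, -0.4641, 2.1160).
‖u_3‖ = 3.2561, so q_3 = (-0.6533, -0.3614, -0.1425, 0.6499).
Qᵀb = (3.9001, 1.7223, 2.6826).
Back-substitute: x_3 = 2.6826/3.2561 = 0.8239.
x_2 = (1.7223 + 5.1328·0.8239)/3.0865 = 1.9281.
x_1 = (3.9001 + 3.6707·1.9281 + 0.2294·0.8239)/4.3589 = 2.5618.

x = (2.5618, 1.9281, 0.8239)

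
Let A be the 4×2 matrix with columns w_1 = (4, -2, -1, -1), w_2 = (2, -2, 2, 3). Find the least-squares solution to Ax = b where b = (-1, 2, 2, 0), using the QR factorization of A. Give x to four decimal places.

w_1 = (4, -2, -1, -1); ‖w_1‖ = 4.6904, so q_1 = (0.8528, -0.4264, -0.2132, -0.2132).
q_1·w_2 = 0.8528·2 + (-0.4264)·(-2) + (-0.2132)·2 + (-0.2132)·3 = 1.4924.
u_2 = w_2 − 1.4924·q_1 = (0.7273, -1.3636, 2.3182, 3.3182).
‖u_2‖ = 4.3328, so q_2 = (0.1679, -0.3147, 0.5350, 0.7658).
Qᵀb = (-2.1320, 0.2728).
Back-substitute: x_2 = 0.2728/4.3328 = 0.0630.
x_1 = (-2.1320 − 1.4924·0.0630)/4.6904 = -0.4746.

x = (-0.4746, 0.0630)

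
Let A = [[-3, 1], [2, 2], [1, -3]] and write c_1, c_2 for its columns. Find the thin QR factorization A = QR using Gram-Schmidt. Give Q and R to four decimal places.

Q = [[-0.8018, 0.1543], [0.5345, 0.6172], [0.2673, -0.7715]], R = [[3.7417, -0.5345], [0.0000, 3.7033]]

q_1 = c_1/‖c_1‖ = (-3, 2, 1)/3.7417 = (-0.8018, 0.5345, 0.2673).
r_{12} = q_1·c_2 = -0.5345.
u_2 = c_2 + 0.5345·q_1 = (0.5714, 2.2857, -2.8571).
‖u_2‖ = 3.7033, so q_2 = (0.1543, 0.6172, -0.7715).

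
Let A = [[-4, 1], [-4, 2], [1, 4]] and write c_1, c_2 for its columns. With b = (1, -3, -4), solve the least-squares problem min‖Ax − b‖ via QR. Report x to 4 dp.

x = (-0.1335, -1.0509)

c_1 = (-4, -4, 1); ‖c_1‖ = 5.7446, so q_1 = (-0.6963, -0.6963, 0.1741).
q_1·c_2 = (-0.6963)·1 + (-0.6963)·2 + 0.1741·4 = -1.3926.
u_2 = c_2 + 1.3926·q_1 = (0.0303, 1.0303, 4.2424).
‖u_2‖ = 4.3658, so q_2 = (0.0069, 0.2360, 0.9717).
Qᵀb = (0.6963, -4.5880).
Back-substitute: x_2 = -4.5880/4.3658 = -1.0509.
x_1 = (0.6963 + 1.3926·(-1.0509))/5.7446 = -0.1335.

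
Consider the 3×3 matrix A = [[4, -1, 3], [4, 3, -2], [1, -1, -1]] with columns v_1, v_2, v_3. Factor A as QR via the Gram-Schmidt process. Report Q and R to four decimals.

Q = [[0.6963, -0.5992, 0.3950], [0.6963, 0.6975, -0.1693], [0.1741, -0.3930, -0.9029]], R = [[5.7446, 1.2185, 0.5222], [0.0000, 3.0847, -2.7998], [0.0000, 0.0000, 2.4266]]

v_1 = (4, 4, 1); ‖v_1‖ = 5.7446, so e_1 = (0.6963, 0.6963, 0.1741).
e_1·v_2 = 0.6963·(-1) + 0.6963·3 + 0.1741·(-1) = 1.2185.
u_2 = v_2 − 1.2185·e_1 = (-1.8485, 2.1515, -1.2121).
‖u_2‖ = 3.0847, so e_2 = (-0.5992, 0.6975, -0.3930).
e_1·v_3 = 0.6963·3 + 0.6963·(-2) + 0.1741·(-1) = 0.5222; e_2·v_3 = (-0.5992)·3 + 0.6975·(-2) + (-0.3930)·(-1) = -2.7998.
u_3 = v_3 − 0.5222·e_1 + 2.7998·e_2 = (0.9586, -0.4108, -2.1911).
‖u_3‖ = 2.4266, so e_3 = (0.3950, -0.1693, -0.9029).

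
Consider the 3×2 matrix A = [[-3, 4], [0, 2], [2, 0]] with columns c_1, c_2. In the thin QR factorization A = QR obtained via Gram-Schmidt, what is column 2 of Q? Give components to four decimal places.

e_2 = (0.4120, 0.6695, 0.6180)

c_1 = (-3, 0, 2); ‖c_1‖ = 3.6056, so e_1 = (-0.8321, 0.0000, 0.5547).
e_1·c_2 = (-0.8321)·4 + 0.0000·2 + 0.5547·0 = -3.3282.
u_2 = c_2 + 3.3282·e_1 = (1.2308, 2.0000, 1.8462).
‖u_2‖ = 2.9872, so e_2 = (0.4120, 0.6695, 0.6180).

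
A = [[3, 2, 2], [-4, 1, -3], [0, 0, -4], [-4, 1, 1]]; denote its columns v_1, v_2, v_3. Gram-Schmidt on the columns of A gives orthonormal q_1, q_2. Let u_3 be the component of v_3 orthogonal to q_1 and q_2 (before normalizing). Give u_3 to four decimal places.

v_1 = (3, -4, 0, -4); ‖v_1‖ = 6.4031, so q_1 = (0.4685, -0.6247, 0.0000, -0.6247).
q_1·v_2 = 0.4685·2 + (-0.6247)·1 + 0.0000·0 + (-0.6247)·1 = -0.3123.
u_2 = v_2 + 0.3123·q_1 = (2.1463, 0.8049, 0.0000, 0.8049).
‖u_2‖ = 2.4295, so q_2 = (0.8835, 0.3313, 0.0000, 0.3313).
q_1·v_3 = 0.4685·2 + (-0.6247)·(-3) + 0.0000·(-4) + (-0.6247)·1 = 2.1864; q_2·v_3 = 0.8835·2 + 0.3313·(-3) + 0.0000·(-4) + 0.3313·1 = 1.1043.
u_3 = v_3 − 2.1864·q_1 − 1.1043·q_2 = (0.0000, -2.0000, -4.0000, 2.0000).

u_3 = (0.0000, -2.0000, -4.0000, 2.0000)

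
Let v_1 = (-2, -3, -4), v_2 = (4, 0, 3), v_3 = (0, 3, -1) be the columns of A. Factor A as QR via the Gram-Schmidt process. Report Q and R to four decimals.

v_1 = (-2, -3, -4); ‖v_1‖ = 5.3852, so e_1 = (-0.3714, -0.5571, -0.7428).
e_1·v_2 = (-0.3714)·4 + (-0.5571)·0 + (-0.7428)·3 = -3.7139.
u_2 = v_2 + 3.7139·e_1 = (2.6207, -2.0690, 0.2414).
‖u_2‖ = 3.3477, so e_2 = (0.7828, -0.6180, 0.0721).
e_1·v_3 = (-0.3714)·0 + (-0.5571)·3 + (-0.7428)·(-1) = -0.9285; e_2·v_3 = 0.7828·0 + (-0.6180)·3 + 0.0721·(-1) = -1.9262.
u_3 = v_3 + 0.9285·e_1 + 1.9262·e_2 = (1.1631, 1.2923, -1.5508).
‖u_3‖ = 2.3297, so e_3 = (0.4992, 0.5547, -0.6656).

Q = [[-0.3714, 0.7828, 0.4992], [-0.5571, -0.6180, 0.5547], [-0.7428, 0.0721, -0.6656]], R = [[5.3852, -3.7139, -0.9285], [0.0000, 3.3477, -1.9262], [0.0000, 0.0000, 2.3297]]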